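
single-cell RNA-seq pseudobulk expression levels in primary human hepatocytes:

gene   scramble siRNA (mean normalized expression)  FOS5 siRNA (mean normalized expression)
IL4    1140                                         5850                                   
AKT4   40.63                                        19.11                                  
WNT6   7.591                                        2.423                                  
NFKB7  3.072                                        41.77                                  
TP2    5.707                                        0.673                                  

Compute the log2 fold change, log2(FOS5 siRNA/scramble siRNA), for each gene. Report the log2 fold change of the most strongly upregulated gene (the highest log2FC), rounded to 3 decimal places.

3.765

log2(5850/1140) = 2.359  (IL4)
log2(19.11/40.63) = -1.088  (AKT4)
log2(2.423/7.591) = -1.647  (WNT6)
log2(41.77/3.072) = 3.765  (NFKB7)
log2(0.673/5.707) = -3.084  (TP2)
NFKB7 is most strongly upregulated.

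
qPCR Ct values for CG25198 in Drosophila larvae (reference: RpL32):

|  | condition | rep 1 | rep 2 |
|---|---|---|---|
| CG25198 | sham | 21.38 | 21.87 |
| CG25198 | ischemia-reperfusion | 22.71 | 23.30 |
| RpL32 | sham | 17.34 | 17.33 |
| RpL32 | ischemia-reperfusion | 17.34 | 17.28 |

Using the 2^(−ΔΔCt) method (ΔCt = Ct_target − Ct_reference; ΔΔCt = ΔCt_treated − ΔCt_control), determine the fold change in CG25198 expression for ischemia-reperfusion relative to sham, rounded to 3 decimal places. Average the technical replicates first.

Mean Ct: CG25198 sham 21.625; CG25198 ischemia-reperfusion 23.005; RpL32 sham 17.335; RpL32 ischemia-reperfusion 17.310
ΔCt(sham) = 21.625 − 17.335 = 4.290
ΔCt(ischemia-reperfusion) = 23.005 − 17.310 = 5.695
ΔΔCt = 5.695 − 4.290 = 1.405
Fold change = 2^(−1.405) = 0.3776

0.378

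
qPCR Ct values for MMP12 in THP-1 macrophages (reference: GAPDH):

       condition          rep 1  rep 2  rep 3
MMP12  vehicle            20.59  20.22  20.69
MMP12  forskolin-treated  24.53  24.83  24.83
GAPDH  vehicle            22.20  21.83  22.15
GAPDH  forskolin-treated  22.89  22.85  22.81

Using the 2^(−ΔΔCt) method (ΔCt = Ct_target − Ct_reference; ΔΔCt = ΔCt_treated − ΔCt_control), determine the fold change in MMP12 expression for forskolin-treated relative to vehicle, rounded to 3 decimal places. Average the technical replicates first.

0.092

Mean Ct: MMP12 vehicle 20.500; MMP12 forskolin-treated 24.730; GAPDH vehicle 22.060; GAPDH forskolin-treated 22.850
ΔCt(vehicle) = 20.500 − 22.060 = -1.560
ΔCt(forskolin-treated) = 24.730 − 22.850 = 1.880
ΔΔCt = 1.880 − (-1.560) = 3.440
Fold change = 2^(−3.440) = 0.0921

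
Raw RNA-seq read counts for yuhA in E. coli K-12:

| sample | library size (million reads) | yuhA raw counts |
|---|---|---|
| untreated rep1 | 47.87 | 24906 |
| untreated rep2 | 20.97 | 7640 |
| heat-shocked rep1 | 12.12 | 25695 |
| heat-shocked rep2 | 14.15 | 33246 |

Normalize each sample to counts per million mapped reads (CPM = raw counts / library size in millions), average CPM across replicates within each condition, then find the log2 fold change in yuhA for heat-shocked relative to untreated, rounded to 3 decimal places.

CPM(untreated rep1) = 24906 / 47.87 = 520.2841
CPM(untreated rep2) = 7640 / 20.97 = 364.3300
CPM(heat-shocked rep1) = 25695 / 12.12 = 2120.0495
CPM(heat-shocked rep2) = 33246 / 14.15 = 2349.5406
mean CPM(untreated) = 442.3070; mean CPM(heat-shocked) = 2234.7951
Fold change = 2234.7951 / 442.3070 = 5.05259
log2(5.05259) = 2.3370

2.337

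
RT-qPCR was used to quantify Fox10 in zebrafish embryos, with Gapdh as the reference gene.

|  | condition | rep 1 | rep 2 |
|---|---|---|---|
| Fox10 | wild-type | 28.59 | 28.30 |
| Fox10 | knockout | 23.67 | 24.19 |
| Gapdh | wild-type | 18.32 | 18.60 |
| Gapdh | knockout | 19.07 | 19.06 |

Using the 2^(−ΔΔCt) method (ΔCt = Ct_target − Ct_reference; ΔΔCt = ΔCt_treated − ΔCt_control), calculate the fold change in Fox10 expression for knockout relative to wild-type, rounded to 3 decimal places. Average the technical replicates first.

Mean Ct: Fox10 wild-type 28.445; Fox10 knockout 23.930; Gapdh wild-type 18.460; Gapdh knockout 19.065
ΔCt(wild-type) = 28.445 − 18.460 = 9.985
ΔCt(knockout) = 23.930 − 19.065 = 4.865
ΔΔCt = 4.865 − 9.985 = -5.120
Fold change = 2^(−(-5.120)) = 2^5.120 = 34.7755

34.776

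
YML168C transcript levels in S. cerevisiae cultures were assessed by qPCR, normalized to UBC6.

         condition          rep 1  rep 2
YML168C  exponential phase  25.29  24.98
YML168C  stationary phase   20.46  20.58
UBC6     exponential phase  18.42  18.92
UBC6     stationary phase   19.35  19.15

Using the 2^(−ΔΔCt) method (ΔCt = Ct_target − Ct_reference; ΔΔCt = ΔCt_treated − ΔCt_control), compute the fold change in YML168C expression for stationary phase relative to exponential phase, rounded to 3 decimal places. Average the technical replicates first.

Mean Ct: YML168C exponential phase 25.135; YML168C stationary phase 20.520; UBC6 exponential phase 18.670; UBC6 stationary phase 19.250
ΔCt(exponential phase) = 25.135 − 18.670 = 6.465
ΔCt(stationary phase) = 20.520 − 19.250 = 1.270
ΔΔCt = 1.270 − 6.465 = -5.195
Fold change = 2^(−(-5.195)) = 2^5.195 = 36.6312

36.631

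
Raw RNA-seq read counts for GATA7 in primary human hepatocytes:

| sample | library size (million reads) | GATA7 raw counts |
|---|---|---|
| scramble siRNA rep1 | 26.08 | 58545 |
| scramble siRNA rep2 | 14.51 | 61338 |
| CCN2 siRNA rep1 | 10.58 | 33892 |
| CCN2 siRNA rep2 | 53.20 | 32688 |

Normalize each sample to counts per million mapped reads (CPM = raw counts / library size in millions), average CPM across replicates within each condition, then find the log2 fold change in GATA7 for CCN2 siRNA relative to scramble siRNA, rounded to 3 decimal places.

-0.761

CPM(scramble siRNA rep1) = 58545 / 26.08 = 2244.8236
CPM(scramble siRNA rep2) = 61338 / 14.51 = 4227.2915
CPM(CCN2 siRNA rep1) = 33892 / 10.58 = 3203.4026
CPM(CCN2 siRNA rep2) = 32688 / 53.20 = 614.4361
mean CPM(scramble siRNA) = 3236.0576; mean CPM(CCN2 siRNA) = 1908.9194
Fold change = 1908.9194 / 3236.0576 = 0.58989
log2(0.58989) = -0.7615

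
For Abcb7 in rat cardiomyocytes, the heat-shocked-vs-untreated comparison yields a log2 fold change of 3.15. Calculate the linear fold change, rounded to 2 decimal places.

8.88

Fold change = 2^(3.15) = 8.877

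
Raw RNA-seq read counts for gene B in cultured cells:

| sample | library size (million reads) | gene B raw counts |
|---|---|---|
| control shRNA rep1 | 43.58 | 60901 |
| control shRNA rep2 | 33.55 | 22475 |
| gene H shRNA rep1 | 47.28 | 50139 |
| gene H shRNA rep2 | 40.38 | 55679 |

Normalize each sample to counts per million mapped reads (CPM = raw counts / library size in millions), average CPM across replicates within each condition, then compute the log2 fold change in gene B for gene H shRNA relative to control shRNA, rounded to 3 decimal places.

CPM(control shRNA rep1) = 60901 / 43.58 = 1397.4530
CPM(control shRNA rep2) = 22475 / 33.55 = 669.8957
CPM(gene H shRNA rep1) = 50139 / 47.28 = 1060.4695
CPM(gene H shRNA rep2) = 55679 / 40.38 = 1378.8757
mean CPM(control shRNA) = 1033.6743; mean CPM(gene H shRNA) = 1219.6726
Fold change = 1219.6726 / 1033.6743 = 1.17994
log2(1.17994) = 0.2387

0.239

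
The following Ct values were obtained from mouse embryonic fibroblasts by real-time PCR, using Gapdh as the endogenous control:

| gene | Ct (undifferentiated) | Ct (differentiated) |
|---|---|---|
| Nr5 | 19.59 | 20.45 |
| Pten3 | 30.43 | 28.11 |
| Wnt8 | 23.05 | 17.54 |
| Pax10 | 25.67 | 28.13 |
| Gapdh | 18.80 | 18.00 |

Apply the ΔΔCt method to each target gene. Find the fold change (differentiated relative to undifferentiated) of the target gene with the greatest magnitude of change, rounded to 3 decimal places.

26.173

Nr5: ΔΔCt = (20.45−18.00) − (19.59−18.80) = 2.45 − 0.79 = 1.66; fold change = 2^-1.66 = 0.316
Pten3: ΔΔCt = (28.11−18.00) − (30.43−18.80) = 10.11 − 11.63 = -1.52; fold change = 2^1.52 = 2.868
Wnt8: ΔΔCt = (17.54−18.00) − (23.05−18.80) = -0.46 − 4.25 = -4.71; fold change = 2^4.71 = 26.173
Pax10: ΔΔCt = (28.13−18.00) − (25.67−18.80) = 10.13 − 6.87 = 3.26; fold change = 2^-3.26 = 0.104
Wnt8 has the largest |ΔΔCt| = 4.71.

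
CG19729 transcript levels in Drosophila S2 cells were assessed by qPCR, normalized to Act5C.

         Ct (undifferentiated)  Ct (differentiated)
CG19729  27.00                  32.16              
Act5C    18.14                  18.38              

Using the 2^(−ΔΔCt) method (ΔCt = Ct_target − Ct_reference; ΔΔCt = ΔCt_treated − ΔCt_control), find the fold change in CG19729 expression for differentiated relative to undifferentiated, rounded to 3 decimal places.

ΔCt(undifferentiated) = 27.000 − 18.140 = 8.860
ΔCt(differentiated) = 32.160 − 18.380 = 13.780
ΔΔCt = 13.780 − 8.860 = 4.920
Fold change = 2^(−4.920) = 0.0330

0.033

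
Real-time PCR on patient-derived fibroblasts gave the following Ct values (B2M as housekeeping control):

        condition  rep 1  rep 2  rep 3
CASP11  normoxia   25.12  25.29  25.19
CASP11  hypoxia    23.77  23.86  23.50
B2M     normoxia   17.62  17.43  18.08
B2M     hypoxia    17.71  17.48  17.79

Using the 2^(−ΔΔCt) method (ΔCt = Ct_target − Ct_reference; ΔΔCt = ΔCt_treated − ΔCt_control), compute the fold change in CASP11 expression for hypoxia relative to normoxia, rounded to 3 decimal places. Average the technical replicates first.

Mean Ct: CASP11 normoxia 25.200; CASP11 hypoxia 23.710; B2M normoxia 17.710; B2M hypoxia 17.660
ΔCt(normoxia) = 25.200 − 17.710 = 7.490
ΔCt(hypoxia) = 23.710 − 17.660 = 6.050
ΔΔCt = 6.050 − 7.490 = -1.440
Fold change = 2^(−(-1.440)) = 2^1.440 = 2.7132

2.713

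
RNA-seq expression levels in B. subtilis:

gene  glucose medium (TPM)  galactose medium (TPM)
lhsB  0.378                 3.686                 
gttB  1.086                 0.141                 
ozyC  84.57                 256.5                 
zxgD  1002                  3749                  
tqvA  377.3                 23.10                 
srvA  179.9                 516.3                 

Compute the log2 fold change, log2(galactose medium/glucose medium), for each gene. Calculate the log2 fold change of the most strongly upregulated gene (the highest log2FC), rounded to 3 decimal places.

log2(3.686/0.378) = 3.286  (lhsB)
log2(0.141/1.086) = -2.945  (gttB)
log2(256.5/84.57) = 1.601  (ozyC)
log2(3749/1002) = 1.904  (zxgD)
log2(23.10/377.3) = -4.030  (tqvA)
log2(516.3/179.9) = 1.521  (srvA)
lhsB is most strongly upregulated.

3.286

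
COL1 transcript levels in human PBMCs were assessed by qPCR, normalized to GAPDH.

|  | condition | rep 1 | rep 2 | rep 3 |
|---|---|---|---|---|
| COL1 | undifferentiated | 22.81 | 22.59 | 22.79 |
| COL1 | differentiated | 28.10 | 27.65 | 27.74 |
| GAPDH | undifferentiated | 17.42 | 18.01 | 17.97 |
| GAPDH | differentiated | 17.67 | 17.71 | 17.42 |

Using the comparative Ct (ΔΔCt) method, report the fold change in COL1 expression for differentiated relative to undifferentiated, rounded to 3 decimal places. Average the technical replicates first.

Mean Ct: COL1 undifferentiated 22.730; COL1 differentiated 27.830; GAPDH undifferentiated 17.800; GAPDH differentiated 17.600
ΔCt(undifferentiated) = 22.730 − 17.800 = 4.930
ΔCt(differentiated) = 27.830 − 17.600 = 10.230
ΔΔCt = 10.230 − 4.930 = 5.300
Fold change = 2^(−5.300) = 0.0254

0.025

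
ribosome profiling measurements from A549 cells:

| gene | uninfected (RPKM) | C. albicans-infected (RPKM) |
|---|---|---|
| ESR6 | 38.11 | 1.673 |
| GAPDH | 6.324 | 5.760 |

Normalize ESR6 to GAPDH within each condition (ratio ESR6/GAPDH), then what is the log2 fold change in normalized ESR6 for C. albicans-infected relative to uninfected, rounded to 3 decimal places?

ESR6/GAPDH (uninfected) = 38.11 / 6.324 = 6.0262
ESR6/GAPDH (C. albicans-infected) = 1.673 / 5.760 = 0.29045
Fold change = 0.29045 / 6.0262 = 0.0482
log2(0.0482) = -4.3749

-4.375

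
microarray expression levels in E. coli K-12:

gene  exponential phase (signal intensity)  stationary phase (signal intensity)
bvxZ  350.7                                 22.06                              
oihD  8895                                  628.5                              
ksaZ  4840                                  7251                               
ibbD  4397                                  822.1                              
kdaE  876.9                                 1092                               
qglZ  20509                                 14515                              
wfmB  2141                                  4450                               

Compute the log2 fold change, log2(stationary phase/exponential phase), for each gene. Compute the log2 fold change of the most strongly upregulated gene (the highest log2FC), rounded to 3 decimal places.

log2(22.06/350.7) = -3.991  (bvxZ)
log2(628.5/8895) = -3.823  (oihD)
log2(7251/4840) = 0.583  (ksaZ)
log2(822.1/4397) = -2.419  (ibbD)
log2(1092/876.9) = 0.316  (kdaE)
log2(14515/20509) = -0.499  (qglZ)
log2(4450/2141) = 1.056  (wfmB)
wfmB is most strongly upregulated.

1.056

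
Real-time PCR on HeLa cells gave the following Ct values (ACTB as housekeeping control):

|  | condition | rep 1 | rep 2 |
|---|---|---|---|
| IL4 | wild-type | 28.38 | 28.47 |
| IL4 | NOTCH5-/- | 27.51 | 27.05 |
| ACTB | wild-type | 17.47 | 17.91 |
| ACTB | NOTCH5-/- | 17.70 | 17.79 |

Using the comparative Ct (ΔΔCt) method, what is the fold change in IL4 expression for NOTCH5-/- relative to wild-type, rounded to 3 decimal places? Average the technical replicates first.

2.297

Mean Ct: IL4 wild-type 28.425; IL4 NOTCH5-/- 27.280; ACTB wild-type 17.690; ACTB NOTCH5-/- 17.745
ΔCt(wild-type) = 28.425 − 17.690 = 10.735
ΔCt(NOTCH5-/-) = 27.280 − 17.745 = 9.535
ΔΔCt = 9.535 − 10.735 = -1.200
Fold change = 2^(−(-1.200)) = 2^1.200 = 2.2974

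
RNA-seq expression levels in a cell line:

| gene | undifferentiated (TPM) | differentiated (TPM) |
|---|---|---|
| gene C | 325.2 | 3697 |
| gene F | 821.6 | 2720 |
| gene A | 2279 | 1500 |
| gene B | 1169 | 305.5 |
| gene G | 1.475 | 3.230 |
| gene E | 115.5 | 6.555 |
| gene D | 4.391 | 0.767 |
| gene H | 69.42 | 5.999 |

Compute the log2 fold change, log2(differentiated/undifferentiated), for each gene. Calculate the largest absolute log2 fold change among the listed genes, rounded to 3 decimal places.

log2(3697/325.2) = 3.507  (gene C)
log2(2720/821.6) = 1.727  (gene F)
log2(1500/2279) = -0.603  (gene A)
log2(305.5/1169) = -1.936  (gene B)
log2(3.230/1.475) = 1.131  (gene G)
log2(6.555/115.5) = -4.139  (gene E)
log2(0.767/4.391) = -2.517  (gene D)
log2(5.999/69.42) = -3.533  (gene H)
The largest magnitude belongs to gene E.

4.139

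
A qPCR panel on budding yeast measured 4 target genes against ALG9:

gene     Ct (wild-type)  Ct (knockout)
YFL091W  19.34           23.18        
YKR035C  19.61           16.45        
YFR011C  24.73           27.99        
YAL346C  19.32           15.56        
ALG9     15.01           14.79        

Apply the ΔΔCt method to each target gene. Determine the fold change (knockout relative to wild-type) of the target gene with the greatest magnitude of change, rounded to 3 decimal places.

YFL091W: ΔΔCt = (23.18−14.79) − (19.34−15.01) = 8.39 − 4.33 = 4.06; fold change = 2^-4.06 = 0.060
YKR035C: ΔΔCt = (16.45−14.79) − (19.61−15.01) = 1.66 − 4.60 = -2.94; fold change = 2^2.94 = 7.674
YFR011C: ΔΔCt = (27.99−14.79) − (24.73−15.01) = 13.20 − 9.72 = 3.48; fold change = 2^-3.48 = 0.090
YAL346C: ΔΔCt = (15.56−14.79) − (19.32−15.01) = 0.77 − 4.31 = -3.54; fold change = 2^3.54 = 11.632
YFL091W has the largest |ΔΔCt| = 4.06.

0.060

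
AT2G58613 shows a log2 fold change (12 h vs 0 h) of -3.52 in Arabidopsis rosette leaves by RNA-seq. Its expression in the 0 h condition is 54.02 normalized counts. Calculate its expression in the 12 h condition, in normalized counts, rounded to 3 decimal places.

4.709

Fold change = 2^(-3.52) = 0.0872
12 h expression = 54.02 × 0.0872 = 4.709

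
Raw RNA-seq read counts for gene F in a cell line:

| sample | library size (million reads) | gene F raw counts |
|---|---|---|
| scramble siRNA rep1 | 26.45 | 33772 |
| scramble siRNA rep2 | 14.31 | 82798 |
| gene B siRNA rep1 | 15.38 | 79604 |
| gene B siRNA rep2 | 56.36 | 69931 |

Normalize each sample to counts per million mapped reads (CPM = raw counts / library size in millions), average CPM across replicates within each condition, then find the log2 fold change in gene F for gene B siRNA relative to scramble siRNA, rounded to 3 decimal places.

-0.138

CPM(scramble siRNA rep1) = 33772 / 26.45 = 1276.8242
CPM(scramble siRNA rep2) = 82798 / 14.31 = 5786.0238
CPM(gene B siRNA rep1) = 79604 / 15.38 = 5175.8127
CPM(gene B siRNA rep2) = 69931 / 56.36 = 1240.7913
mean CPM(scramble siRNA) = 3531.4240; mean CPM(gene B siRNA) = 3208.3020
Fold change = 3208.3020 / 3531.4240 = 0.90850
log2(0.90850) = -0.1384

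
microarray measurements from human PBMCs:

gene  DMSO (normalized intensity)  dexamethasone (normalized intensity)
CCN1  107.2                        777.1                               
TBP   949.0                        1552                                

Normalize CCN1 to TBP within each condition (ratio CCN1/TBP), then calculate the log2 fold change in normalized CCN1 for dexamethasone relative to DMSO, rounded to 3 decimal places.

2.148

CCN1/TBP (DMSO) = 107.2 / 949.0 = 0.11296
CCN1/TBP (dexamethasone) = 777.1 / 1552 = 0.50071
Fold change = 0.50071 / 0.11296 = 4.4326
log2(4.4326) = 2.1481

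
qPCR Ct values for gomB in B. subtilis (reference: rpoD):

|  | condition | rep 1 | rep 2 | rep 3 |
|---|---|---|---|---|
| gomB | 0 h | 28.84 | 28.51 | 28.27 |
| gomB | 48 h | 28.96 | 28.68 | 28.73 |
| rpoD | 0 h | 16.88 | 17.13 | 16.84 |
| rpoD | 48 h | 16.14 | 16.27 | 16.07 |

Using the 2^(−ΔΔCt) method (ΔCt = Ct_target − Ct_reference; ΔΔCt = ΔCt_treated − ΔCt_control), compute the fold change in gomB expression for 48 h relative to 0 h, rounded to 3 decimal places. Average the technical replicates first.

0.486

Mean Ct: gomB 0 h 28.540; gomB 48 h 28.790; rpoD 0 h 16.950; rpoD 48 h 16.160
ΔCt(0 h) = 28.540 − 16.950 = 11.590
ΔCt(48 h) = 28.790 − 16.160 = 12.630
ΔΔCt = 12.630 − 11.590 = 1.040
Fold change = 2^(−1.040) = 0.4863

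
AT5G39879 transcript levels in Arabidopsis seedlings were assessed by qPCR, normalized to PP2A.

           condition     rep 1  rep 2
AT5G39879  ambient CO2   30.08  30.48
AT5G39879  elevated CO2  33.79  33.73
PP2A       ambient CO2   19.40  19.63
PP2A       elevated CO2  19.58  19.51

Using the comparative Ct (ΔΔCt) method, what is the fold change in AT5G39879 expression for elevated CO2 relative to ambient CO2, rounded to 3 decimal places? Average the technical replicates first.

0.092

Mean Ct: AT5G39879 ambient CO2 30.280; AT5G39879 elevated CO2 33.760; PP2A ambient CO2 19.515; PP2A elevated CO2 19.545
ΔCt(ambient CO2) = 30.280 − 19.515 = 10.765
ΔCt(elevated CO2) = 33.760 − 19.545 = 14.215
ΔΔCt = 14.215 − 10.765 = 3.450
Fold change = 2^(−3.450) = 0.0915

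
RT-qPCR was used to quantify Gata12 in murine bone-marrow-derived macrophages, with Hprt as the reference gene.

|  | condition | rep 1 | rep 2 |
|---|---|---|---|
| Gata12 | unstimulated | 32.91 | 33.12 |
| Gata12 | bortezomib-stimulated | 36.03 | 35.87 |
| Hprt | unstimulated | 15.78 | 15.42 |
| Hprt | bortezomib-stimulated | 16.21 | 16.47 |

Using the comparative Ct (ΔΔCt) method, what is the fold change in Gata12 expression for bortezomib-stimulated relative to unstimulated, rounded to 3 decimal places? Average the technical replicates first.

Mean Ct: Gata12 unstimulated 33.015; Gata12 bortezomib-stimulated 35.950; Hprt unstimulated 15.600; Hprt bortezomib-stimulated 16.340
ΔCt(unstimulated) = 33.015 − 15.600 = 17.415
ΔCt(bortezomib-stimulated) = 35.950 − 16.340 = 19.610
ΔΔCt = 19.610 − 17.415 = 2.195
Fold change = 2^(−2.195) = 0.2184

0.218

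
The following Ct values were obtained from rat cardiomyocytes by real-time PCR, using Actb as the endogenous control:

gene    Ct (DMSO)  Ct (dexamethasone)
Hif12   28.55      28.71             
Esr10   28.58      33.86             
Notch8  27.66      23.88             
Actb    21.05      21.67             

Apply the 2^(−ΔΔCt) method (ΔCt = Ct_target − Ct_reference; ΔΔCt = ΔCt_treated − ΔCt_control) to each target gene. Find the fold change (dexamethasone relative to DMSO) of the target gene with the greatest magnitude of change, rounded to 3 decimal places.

0.040

Hif12: ΔΔCt = (28.71−21.67) − (28.55−21.05) = 7.04 − 7.50 = -0.46; fold change = 2^0.46 = 1.376
Esr10: ΔΔCt = (33.86−21.67) − (28.58−21.05) = 12.19 − 7.53 = 4.66; fold change = 2^-4.66 = 0.040
Notch8: ΔΔCt = (23.88−21.67) − (27.66−21.05) = 2.21 − 6.61 = -4.40; fold change = 2^4.40 = 21.112
Esr10 has the largest |ΔΔCt| = 4.66.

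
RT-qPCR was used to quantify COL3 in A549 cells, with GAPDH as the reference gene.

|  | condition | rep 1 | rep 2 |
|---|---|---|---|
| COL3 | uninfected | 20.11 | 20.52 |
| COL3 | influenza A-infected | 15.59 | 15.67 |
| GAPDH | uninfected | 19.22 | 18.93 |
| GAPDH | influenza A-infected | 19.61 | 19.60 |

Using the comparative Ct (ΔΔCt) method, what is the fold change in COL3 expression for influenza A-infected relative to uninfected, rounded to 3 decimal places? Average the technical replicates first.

37.143

Mean Ct: COL3 uninfected 20.315; COL3 influenza A-infected 15.630; GAPDH uninfected 19.075; GAPDH influenza A-infected 19.605
ΔCt(uninfected) = 20.315 − 19.075 = 1.240
ΔCt(influenza A-infected) = 15.630 − 19.605 = -3.975
ΔΔCt = -3.975 − 1.240 = -5.215
Fold change = 2^(−(-5.215)) = 2^5.215 = 37.1425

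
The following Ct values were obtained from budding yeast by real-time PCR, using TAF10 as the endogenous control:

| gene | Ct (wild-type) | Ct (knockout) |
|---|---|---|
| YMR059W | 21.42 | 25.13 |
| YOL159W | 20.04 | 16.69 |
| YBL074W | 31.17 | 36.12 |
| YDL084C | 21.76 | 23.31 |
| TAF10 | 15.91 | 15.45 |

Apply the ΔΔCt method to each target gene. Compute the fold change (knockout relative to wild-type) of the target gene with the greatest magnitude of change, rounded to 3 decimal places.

0.024

YMR059W: ΔΔCt = (25.13−15.45) − (21.42−15.91) = 9.68 − 5.51 = 4.17; fold change = 2^-4.17 = 0.056
YOL159W: ΔΔCt = (16.69−15.45) − (20.04−15.91) = 1.24 − 4.13 = -2.89; fold change = 2^2.89 = 7.413
YBL074W: ΔΔCt = (36.12−15.45) − (31.17−15.91) = 20.67 − 15.26 = 5.41; fold change = 2^-5.41 = 0.024
YDL084C: ΔΔCt = (23.31−15.45) − (21.76−15.91) = 7.86 − 5.85 = 2.01; fold change = 2^-2.01 = 0.248
YBL074W has the largest |ΔΔCt| = 5.41.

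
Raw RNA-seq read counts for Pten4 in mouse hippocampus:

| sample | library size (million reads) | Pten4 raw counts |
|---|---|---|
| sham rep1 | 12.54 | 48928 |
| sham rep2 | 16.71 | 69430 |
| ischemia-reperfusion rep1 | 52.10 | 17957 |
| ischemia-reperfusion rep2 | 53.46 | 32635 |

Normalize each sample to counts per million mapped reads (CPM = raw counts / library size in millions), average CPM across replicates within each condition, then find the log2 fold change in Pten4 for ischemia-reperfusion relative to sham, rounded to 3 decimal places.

CPM(sham rep1) = 48928 / 12.54 = 3901.7544
CPM(sham rep2) = 69430 / 16.71 = 4154.9970
CPM(ischemia-reperfusion rep1) = 17957 / 52.10 = 344.6641
CPM(ischemia-reperfusion rep2) = 32635 / 53.46 = 610.4564
mean CPM(sham) = 4028.3757; mean CPM(ischemia-reperfusion) = 477.5603
Fold change = 477.5603 / 4028.3757 = 0.11855
log2(0.11855) = -3.0764

-3.076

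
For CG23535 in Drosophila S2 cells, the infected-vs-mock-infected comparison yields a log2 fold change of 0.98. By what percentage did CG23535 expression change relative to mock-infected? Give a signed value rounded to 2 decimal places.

Fold change = 2^(0.98) = 1.9725
Percent change = (FC − 1) × 100% = (1.9725 − 1) × 100 = 97.25%

97.25%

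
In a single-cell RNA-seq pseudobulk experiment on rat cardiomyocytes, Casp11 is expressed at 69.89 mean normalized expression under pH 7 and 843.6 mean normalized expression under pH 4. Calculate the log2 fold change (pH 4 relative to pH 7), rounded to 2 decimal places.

Fold change = 843.6 / 69.89 = 12.0704
log2(12.0704) = 3.593

3.59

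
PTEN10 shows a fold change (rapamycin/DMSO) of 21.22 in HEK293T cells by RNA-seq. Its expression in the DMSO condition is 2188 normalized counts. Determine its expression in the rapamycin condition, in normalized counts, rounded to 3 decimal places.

46429.360

rapamycin expression = 2188 × 21.22 = 46429.360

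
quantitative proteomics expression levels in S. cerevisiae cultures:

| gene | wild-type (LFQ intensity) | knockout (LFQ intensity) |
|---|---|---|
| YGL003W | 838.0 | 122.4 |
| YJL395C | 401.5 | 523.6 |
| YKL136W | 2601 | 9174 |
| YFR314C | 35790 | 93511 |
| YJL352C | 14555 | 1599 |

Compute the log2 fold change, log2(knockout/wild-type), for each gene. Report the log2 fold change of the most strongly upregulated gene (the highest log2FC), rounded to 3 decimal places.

1.818

log2(122.4/838.0) = -2.775  (YGL003W)
log2(523.6/401.5) = 0.383  (YJL395C)
log2(9174/2601) = 1.818  (YKL136W)
log2(93511/35790) = 1.386  (YFR314C)
log2(1599/14555) = -3.186  (YJL352C)
YKL136W is most strongly upregulated.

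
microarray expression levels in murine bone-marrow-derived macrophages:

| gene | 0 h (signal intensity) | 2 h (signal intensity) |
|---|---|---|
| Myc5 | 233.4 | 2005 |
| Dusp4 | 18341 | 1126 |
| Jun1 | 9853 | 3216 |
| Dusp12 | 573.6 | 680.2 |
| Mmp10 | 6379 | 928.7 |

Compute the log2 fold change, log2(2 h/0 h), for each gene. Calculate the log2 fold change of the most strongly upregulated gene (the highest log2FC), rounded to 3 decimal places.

log2(2005/233.4) = 3.103  (Myc5)
log2(1126/18341) = -4.026  (Dusp4)
log2(3216/9853) = -1.615  (Jun1)
log2(680.2/573.6) = 0.246  (Dusp12)
log2(928.7/6379) = -2.780  (Mmp10)
Myc5 is most strongly upregulated.

3.103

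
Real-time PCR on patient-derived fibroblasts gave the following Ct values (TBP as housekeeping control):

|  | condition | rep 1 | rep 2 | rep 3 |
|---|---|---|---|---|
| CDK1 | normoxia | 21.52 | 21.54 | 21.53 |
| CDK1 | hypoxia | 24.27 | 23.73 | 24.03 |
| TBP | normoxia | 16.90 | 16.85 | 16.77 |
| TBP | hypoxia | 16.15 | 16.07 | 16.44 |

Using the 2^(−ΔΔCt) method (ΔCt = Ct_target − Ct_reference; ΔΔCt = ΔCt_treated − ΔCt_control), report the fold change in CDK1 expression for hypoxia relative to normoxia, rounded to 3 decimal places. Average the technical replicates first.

0.117

Mean Ct: CDK1 normoxia 21.530; CDK1 hypoxia 24.010; TBP normoxia 16.840; TBP hypoxia 16.220
ΔCt(normoxia) = 21.530 − 16.840 = 4.690
ΔCt(hypoxia) = 24.010 − 16.220 = 7.790
ΔΔCt = 7.790 − 4.690 = 3.100
Fold change = 2^(−3.100) = 0.1166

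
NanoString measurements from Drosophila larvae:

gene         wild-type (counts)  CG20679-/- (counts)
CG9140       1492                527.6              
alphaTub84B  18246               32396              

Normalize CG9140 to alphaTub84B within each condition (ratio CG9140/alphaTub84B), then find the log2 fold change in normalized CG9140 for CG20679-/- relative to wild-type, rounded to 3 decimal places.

-2.328

CG9140/alphaTub84B (wild-type) = 1492 / 18246 = 0.081771
CG9140/alphaTub84B (CG20679-/-) = 527.6 / 32396 = 0.016286
Fold change = 0.016286 / 0.081771 = 0.1992
log2(0.1992) = -2.3280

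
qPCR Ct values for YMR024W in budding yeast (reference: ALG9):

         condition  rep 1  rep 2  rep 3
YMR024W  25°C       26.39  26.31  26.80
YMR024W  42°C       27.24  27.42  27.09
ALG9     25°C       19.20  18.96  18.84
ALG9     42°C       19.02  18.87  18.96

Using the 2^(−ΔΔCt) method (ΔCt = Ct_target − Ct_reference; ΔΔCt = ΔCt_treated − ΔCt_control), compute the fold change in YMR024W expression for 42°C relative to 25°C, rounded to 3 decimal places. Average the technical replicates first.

Mean Ct: YMR024W 25°C 26.500; YMR024W 42°C 27.250; ALG9 25°C 19.000; ALG9 42°C 18.950
ΔCt(25°C) = 26.500 − 19.000 = 7.500
ΔCt(42°C) = 27.250 − 18.950 = 8.300
ΔΔCt = 8.300 − 7.500 = 0.800
Fold change = 2^(−0.800) = 0.5743

0.574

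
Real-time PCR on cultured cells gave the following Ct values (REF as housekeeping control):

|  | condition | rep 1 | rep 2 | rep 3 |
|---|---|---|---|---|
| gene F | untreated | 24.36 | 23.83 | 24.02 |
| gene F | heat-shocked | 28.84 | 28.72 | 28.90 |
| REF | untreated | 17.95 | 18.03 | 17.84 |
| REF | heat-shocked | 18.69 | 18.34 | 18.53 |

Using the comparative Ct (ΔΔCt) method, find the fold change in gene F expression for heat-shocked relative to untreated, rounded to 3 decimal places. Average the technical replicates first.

0.056

Mean Ct: gene F untreated 24.070; gene F heat-shocked 28.820; REF untreated 17.940; REF heat-shocked 18.520
ΔCt(untreated) = 24.070 − 17.940 = 6.130
ΔCt(heat-shocked) = 28.820 − 18.520 = 10.300
ΔΔCt = 10.300 − 6.130 = 4.170
Fold change = 2^(−4.170) = 0.0556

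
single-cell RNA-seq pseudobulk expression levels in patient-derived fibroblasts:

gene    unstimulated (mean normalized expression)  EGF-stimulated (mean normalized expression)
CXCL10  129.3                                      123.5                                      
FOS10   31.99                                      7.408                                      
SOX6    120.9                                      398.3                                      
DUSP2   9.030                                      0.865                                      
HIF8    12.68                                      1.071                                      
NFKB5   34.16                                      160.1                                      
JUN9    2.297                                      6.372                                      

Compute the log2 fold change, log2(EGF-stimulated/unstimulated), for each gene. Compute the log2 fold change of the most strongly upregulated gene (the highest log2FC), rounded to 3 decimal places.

log2(123.5/129.3) = -0.066  (CXCL10)
log2(7.408/31.99) = -2.110  (FOS10)
log2(398.3/120.9) = 1.720  (SOX6)
log2(0.865/9.030) = -3.384  (DUSP2)
log2(1.071/12.68) = -3.566  (HIF8)
log2(160.1/34.16) = 2.229  (NFKB5)
log2(6.372/2.297) = 1.472  (JUN9)
NFKB5 is most strongly upregulated.

2.229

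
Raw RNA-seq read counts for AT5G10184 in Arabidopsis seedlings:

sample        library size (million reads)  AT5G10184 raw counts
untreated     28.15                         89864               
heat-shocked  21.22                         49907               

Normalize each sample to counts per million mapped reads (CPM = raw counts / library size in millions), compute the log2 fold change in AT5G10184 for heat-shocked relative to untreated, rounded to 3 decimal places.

-0.441

CPM(untreated) = 89864 / 28.15 = 3192.3268
CPM(heat-shocked) = 49907 / 21.22 = 2351.8850
Fold change = 2351.8850 / 3192.3268 = 0.73673
log2(0.73673) = -0.4408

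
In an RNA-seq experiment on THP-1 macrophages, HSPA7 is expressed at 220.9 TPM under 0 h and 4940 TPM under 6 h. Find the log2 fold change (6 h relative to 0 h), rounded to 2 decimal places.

Fold change = 4940 / 220.9 = 22.3631
log2(22.3631) = 4.483

4.48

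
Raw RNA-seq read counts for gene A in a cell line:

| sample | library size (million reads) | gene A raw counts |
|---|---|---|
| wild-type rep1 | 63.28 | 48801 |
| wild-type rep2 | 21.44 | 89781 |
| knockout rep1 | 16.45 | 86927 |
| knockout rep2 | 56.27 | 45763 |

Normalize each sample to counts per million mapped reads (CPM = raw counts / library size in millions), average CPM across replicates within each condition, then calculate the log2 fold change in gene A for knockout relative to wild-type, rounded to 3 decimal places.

0.298

CPM(wild-type rep1) = 48801 / 63.28 = 771.1915
CPM(wild-type rep2) = 89781 / 21.44 = 4187.5466
CPM(knockout rep1) = 86927 / 16.45 = 5284.3161
CPM(knockout rep2) = 45763 / 56.27 = 813.2753
mean CPM(wild-type) = 2479.3691; mean CPM(knockout) = 3048.7957
Fold change = 3048.7957 / 2479.3691 = 1.22967
log2(1.22967) = 0.2983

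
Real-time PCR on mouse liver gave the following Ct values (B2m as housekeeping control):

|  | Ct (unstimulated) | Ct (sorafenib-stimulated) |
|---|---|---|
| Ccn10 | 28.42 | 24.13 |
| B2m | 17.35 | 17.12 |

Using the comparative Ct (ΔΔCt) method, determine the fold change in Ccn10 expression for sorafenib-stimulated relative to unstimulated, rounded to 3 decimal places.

16.679

ΔCt(unstimulated) = 28.420 − 17.350 = 11.070
ΔCt(sorafenib-stimulated) = 24.130 − 17.120 = 7.010
ΔΔCt = 7.010 − 11.070 = -4.060
Fold change = 2^(−(-4.060)) = 2^4.060 = 16.6795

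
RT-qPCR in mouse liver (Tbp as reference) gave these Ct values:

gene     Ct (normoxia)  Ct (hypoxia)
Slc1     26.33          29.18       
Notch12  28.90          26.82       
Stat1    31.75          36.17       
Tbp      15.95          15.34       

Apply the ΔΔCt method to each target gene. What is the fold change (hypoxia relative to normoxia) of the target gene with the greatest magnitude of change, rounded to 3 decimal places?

0.031

Slc1: ΔΔCt = (29.18−15.34) − (26.33−15.95) = 13.84 − 10.38 = 3.46; fold change = 2^-3.46 = 0.091
Notch12: ΔΔCt = (26.82−15.34) − (28.90−15.95) = 11.48 − 12.95 = -1.47; fold change = 2^1.47 = 2.770
Stat1: ΔΔCt = (36.17−15.34) − (31.75−15.95) = 20.83 − 15.80 = 5.03; fold change = 2^-5.03 = 0.031
Stat1 has the largest |ΔΔCt| = 5.03.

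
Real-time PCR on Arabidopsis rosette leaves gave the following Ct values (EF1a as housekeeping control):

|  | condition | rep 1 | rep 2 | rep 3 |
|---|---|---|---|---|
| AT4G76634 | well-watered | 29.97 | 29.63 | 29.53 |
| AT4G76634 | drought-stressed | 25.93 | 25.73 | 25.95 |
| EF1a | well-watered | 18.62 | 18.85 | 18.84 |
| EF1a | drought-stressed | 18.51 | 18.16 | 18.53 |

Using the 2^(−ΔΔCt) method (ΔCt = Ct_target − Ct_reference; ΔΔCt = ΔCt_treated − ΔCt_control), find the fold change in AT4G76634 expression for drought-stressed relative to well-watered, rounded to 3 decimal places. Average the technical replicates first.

Mean Ct: AT4G76634 well-watered 29.710; AT4G76634 drought-stressed 25.870; EF1a well-watered 18.770; EF1a drought-stressed 18.400
ΔCt(well-watered) = 29.710 − 18.770 = 10.940
ΔCt(drought-stressed) = 25.870 − 18.400 = 7.470
ΔΔCt = 7.470 − 10.940 = -3.470
Fold change = 2^(−(-3.470)) = 2^3.470 = 11.0809

11.081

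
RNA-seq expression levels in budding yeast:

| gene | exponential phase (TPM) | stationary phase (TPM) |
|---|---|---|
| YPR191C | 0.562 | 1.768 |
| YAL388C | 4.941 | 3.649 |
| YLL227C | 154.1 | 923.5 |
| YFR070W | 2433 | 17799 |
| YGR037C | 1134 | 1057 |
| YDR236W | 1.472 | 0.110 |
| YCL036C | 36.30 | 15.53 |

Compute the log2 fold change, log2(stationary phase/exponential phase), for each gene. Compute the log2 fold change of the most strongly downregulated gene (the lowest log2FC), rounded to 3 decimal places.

-3.742

log2(1.768/0.562) = 1.653  (YPR191C)
log2(3.649/4.941) = -0.437  (YAL388C)
log2(923.5/154.1) = 2.583  (YLL227C)
log2(17799/2433) = 2.871  (YFR070W)
log2(1057/1134) = -0.101  (YGR037C)
log2(0.110/1.472) = -3.742  (YDR236W)
log2(15.53/36.30) = -1.225  (YCL036C)
YDR236W is most strongly downregulated.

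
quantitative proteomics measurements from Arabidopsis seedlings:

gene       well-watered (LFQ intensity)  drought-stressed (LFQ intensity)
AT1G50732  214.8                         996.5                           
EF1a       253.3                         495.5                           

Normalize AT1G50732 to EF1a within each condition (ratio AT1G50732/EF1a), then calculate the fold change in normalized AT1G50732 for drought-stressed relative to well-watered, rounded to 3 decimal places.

2.372

AT1G50732/EF1a (well-watered) = 214.8 / 253.3 = 0.84801
AT1G50732/EF1a (drought-stressed) = 996.5 / 495.5 = 2.0111
Fold change = 2.0111 / 0.84801 = 2.3716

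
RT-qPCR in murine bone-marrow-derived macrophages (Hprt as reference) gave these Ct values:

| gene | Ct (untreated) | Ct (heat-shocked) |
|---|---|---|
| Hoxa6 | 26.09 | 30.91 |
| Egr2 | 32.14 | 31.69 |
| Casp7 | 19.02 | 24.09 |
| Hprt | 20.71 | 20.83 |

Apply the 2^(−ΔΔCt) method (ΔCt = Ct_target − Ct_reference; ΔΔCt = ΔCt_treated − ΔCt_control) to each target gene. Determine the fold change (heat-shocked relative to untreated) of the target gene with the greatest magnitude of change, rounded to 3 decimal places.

Hoxa6: ΔΔCt = (30.91−20.83) − (26.09−20.71) = 10.08 − 5.38 = 4.70; fold change = 2^-4.70 = 0.038
Egr2: ΔΔCt = (31.69−20.83) − (32.14−20.71) = 10.86 − 11.43 = -0.57; fold change = 2^0.57 = 1.485
Casp7: ΔΔCt = (24.09−20.83) − (19.02−20.71) = 3.26 − (-1.69) = 4.95; fold change = 2^-4.95 = 0.032
Casp7 has the largest |ΔΔCt| = 4.95.

0.032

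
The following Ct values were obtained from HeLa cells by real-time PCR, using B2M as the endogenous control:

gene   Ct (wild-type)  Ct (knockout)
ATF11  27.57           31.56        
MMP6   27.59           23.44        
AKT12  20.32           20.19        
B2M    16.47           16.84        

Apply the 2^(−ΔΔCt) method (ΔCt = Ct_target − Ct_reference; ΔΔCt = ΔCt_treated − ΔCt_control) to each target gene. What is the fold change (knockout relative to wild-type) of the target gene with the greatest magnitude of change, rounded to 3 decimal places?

ATF11: ΔΔCt = (31.56−16.84) − (27.57−16.47) = 14.72 − 11.10 = 3.62; fold change = 2^-3.62 = 0.081
MMP6: ΔΔCt = (23.44−16.84) − (27.59−16.47) = 6.60 − 11.12 = -4.52; fold change = 2^4.52 = 22.943
AKT12: ΔΔCt = (20.19−16.84) − (20.32−16.47) = 3.35 − 3.85 = -0.50; fold change = 2^0.50 = 1.414
MMP6 has the largest |ΔΔCt| = 4.52.

22.943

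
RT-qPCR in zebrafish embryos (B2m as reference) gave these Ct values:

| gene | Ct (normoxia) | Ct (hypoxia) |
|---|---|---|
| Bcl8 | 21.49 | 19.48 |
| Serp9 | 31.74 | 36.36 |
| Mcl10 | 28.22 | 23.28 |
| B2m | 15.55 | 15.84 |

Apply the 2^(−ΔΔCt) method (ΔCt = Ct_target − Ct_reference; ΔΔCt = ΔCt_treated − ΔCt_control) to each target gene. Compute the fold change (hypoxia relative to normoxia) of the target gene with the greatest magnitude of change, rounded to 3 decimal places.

Bcl8: ΔΔCt = (19.48−15.84) − (21.49−15.55) = 3.64 − 5.94 = -2.30; fold change = 2^2.30 = 4.925
Serp9: ΔΔCt = (36.36−15.84) − (31.74−15.55) = 20.52 − 16.19 = 4.33; fold change = 2^-4.33 = 0.050
Mcl10: ΔΔCt = (23.28−15.84) − (28.22−15.55) = 7.44 − 12.67 = -5.23; fold change = 2^5.23 = 37.531
Mcl10 has the largest |ΔΔCt| = 5.23.

37.531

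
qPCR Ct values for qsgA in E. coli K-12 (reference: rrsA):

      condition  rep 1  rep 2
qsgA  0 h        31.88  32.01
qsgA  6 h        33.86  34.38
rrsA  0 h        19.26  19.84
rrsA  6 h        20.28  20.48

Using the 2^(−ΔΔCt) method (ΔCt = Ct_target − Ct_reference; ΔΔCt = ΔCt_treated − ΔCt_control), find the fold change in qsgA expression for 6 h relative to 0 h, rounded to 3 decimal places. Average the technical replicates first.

0.394

Mean Ct: qsgA 0 h 31.945; qsgA 6 h 34.120; rrsA 0 h 19.550; rrsA 6 h 20.380
ΔCt(0 h) = 31.945 − 19.550 = 12.395
ΔCt(6 h) = 34.120 − 20.380 = 13.740
ΔΔCt = 13.740 − 12.395 = 1.345
Fold change = 2^(−1.345) = 0.3937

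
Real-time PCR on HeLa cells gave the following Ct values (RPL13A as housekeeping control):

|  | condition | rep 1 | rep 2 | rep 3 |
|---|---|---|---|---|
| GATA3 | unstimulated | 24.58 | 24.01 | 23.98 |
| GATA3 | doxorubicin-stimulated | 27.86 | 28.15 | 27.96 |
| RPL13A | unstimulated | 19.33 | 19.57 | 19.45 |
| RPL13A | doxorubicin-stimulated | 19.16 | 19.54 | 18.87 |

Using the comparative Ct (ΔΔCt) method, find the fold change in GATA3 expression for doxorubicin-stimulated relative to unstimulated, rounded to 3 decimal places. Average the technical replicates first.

0.060

Mean Ct: GATA3 unstimulated 24.190; GATA3 doxorubicin-stimulated 27.990; RPL13A unstimulated 19.450; RPL13A doxorubicin-stimulated 19.190
ΔCt(unstimulated) = 24.190 − 19.450 = 4.740
ΔCt(doxorubicin-stimulated) = 27.990 − 19.190 = 8.800
ΔΔCt = 8.800 − 4.740 = 4.060
Fold change = 2^(−4.060) = 0.0600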